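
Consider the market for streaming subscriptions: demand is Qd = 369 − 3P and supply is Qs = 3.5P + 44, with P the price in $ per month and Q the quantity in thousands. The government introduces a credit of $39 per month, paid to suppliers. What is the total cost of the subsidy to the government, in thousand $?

Government outlay = $10998 thousand.

Without the subsidy, 369 − 3P = 3.5P + 44 gives 6.5P = 325, so P* = $50 and Q* = 219.
With a per-unit subsidy paid to suppliers, each receives P + 39 per unit sold, so supply becomes Qs = 3.5(P + 39) + 44.
New equilibrium: consumers pay $29, suppliers receive $68, Q = 282. (Wedge: Pb − Ps = −39.)
Outlay = t · Q = 39 · 282 = $10998.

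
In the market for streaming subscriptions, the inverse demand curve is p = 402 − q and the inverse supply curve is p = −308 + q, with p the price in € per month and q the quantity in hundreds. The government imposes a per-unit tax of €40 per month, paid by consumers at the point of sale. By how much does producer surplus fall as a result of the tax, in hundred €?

Producer surplus falls by €6900 hundred.

Rewrite in direct form: qd = 402 − p and qs = p + 308.
Without the tax, 402 − p = p + 308 gives 2p = 94, so p* = €47 and q* = 355.
With the tax collected from consumers, demand (in seller-price terms) shifts: qd = 402 − (p + 40).
New equilibrium: consumers pay €67, sellers receive €27, q = 335. (Wedge: pb − ps = 40.)
ΔPS is the trapezoid between Q = 335 and Q = 355 of height €20: ½ · (355 + 335) · 20 = €6900.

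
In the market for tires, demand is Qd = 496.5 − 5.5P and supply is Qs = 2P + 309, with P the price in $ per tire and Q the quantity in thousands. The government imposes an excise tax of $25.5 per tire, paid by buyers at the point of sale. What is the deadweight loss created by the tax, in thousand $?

Deadweight loss = $476.85 thousand.

Before the tax: set 496.5 − 5.5P = 2P + 309 → P* = $25, Q* = 359.
With the tax collected from buyers, demand (in seller-price terms) shifts: Qd = 496.5 − 5.5(P + 25.5).
New equilibrium: buyers pay $31.8, producers receive $6.3, Q = 321.6. (Wedge: Pb − Ps = 25.5.)
Quantity falls by |ΔQ| = |359 − 321.6| = 37.4.
DWL = ½ · t · |ΔQ| = ½ · 25.5 · 37.4 = $476.85.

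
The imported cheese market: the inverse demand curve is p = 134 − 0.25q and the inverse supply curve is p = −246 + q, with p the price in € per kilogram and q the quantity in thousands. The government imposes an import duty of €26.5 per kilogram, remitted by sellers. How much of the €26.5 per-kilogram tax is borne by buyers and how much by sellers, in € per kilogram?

Buyers bear €5.3 per kilogram; sellers bear €21.2 per kilogram.

Inverting to q(p) form: qd = 536 − 4p; qs = p + 246.
Without the tax, 536 − 4p = p + 246 gives 5p = 290, so p* = €58 and q* = 304.
With the tax collected from sellers, supply shifts: qs = (p − 26.5) + 246.
New equilibrium: buyers pay €63.3, sellers receive €36.8, q = 282.8. (Wedge: pb − ps = 26.5.)
Burden on buyers: €5.3; on sellers: €21.2. (They sum to €26.5.)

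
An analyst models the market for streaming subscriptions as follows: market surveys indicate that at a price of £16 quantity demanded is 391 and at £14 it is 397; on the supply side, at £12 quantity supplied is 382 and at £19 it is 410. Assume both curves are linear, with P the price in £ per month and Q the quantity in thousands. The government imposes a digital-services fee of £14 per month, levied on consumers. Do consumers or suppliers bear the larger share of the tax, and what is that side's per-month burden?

Consumers bear the larger share: £8 per month.

Demand slope: (397 − 391)/(14 − 16) = -3, so Qd = 439 − 3P.
Supply slope: (410 − 382)/(19 − 12) = 4, so Qs = 4P + 334.
Without the tax, 439 − 3P = 4P + 334 gives 7P = 105, so P* = £15 and Q* = 394.
With the tax collected from consumers, demand (in seller-price terms) shifts: Qd = 439 − 3(P + 14).
New equilibrium: consumers pay £23, suppliers receive £9, Q = 370. (Wedge: Pb − Ps = 14.)
Per-month burden: consumers £8, suppliers £6.
Consumers take the larger share because demand is less price-elastic here (demand slope 3 vs supply slope 4).
The less price-elastic side of the market bears the larger share of a per-unit tax.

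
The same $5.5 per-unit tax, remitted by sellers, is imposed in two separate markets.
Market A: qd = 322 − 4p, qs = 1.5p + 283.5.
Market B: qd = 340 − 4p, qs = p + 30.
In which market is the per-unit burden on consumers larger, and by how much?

Market A, by $0.4.

Market A: pre-tax p* = $7, q* = 294; post-tax q = 288; per-unit burden on consumers = $1.5.
Market B: pre-tax p* = $62, q* = 92; post-tax q = 87.6; per-unit burden on consumers = $1.1.
Difference: $1.5 vs $1.1 → market A is larger by $0.4.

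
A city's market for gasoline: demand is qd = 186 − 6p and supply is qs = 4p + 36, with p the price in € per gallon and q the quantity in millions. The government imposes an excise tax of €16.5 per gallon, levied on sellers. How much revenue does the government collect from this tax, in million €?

Without the tax, 186 − 6p = 4p + 36 gives 10p = 150, so p* = €15 and q* = 96.
With the tax collected from sellers, supply shifts: qs = 4(p − 16.5) + 36.
Solving gives q = 56.4 with consumers paying €21.6 and sellers receiving €5.1 (the €16.5 wedge).
Revenue = t · Q = 16.5 · 56.4 = €930.6.

Tax revenue = €930.6 million.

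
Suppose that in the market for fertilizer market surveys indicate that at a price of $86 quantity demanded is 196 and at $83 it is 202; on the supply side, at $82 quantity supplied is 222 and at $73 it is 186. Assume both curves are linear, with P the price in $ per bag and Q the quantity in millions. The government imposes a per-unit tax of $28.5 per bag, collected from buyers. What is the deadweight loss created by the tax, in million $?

Demand slope: (202 − 196)/(83 − 86) = -2, so Qd = 368 − 2P.
Supply slope: (186 − 222)/(73 − 82) = 4, so Qs = 4P − 106.
Before the tax: set 368 − 2P = 4P − 106 → P* = $79, Q* = 210.
With the tax collected from buyers, demand (in seller-price terms) shifts: Qd = 368 − 2(P + 28.5).
Solving gives Q = 172 with buyers paying $98 and producers receiving $69.5 (the $28.5 wedge).
Quantity falls by |ΔQ| = |210 − 172| = 38.
DWL = ½ · t · |ΔQ| = ½ · 28.5 · 38 = $541.5.

Deadweight loss = $541.5 million.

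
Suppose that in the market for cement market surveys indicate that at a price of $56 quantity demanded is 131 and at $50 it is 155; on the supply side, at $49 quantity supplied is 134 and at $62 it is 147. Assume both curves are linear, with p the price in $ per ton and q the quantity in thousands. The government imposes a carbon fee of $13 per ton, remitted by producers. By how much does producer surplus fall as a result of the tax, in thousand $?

Producer surplus falls by $1391.52 thousand.

Demand slope: (155 − 131)/(50 − 56) = -4, so qd = 355 − 4p.
Supply slope: (147 − 134)/(62 − 49) = 1, so qs = p + 85.
Before the tax: set 355 − 4p = p + 85 → p* = $54, q* = 139.
With the tax collected from producers, supply shifts: qs = (p − 13) + 85.
Solving gives q = 128.6 with buyers paying $56.6 and producers receiving $43.6 (the $13 wedge).
ΔPS is the trapezoid between Q = 128.6 and Q = 139 of height $10.4: ½ · (139 + 128.6) · 10.4 = $1391.52.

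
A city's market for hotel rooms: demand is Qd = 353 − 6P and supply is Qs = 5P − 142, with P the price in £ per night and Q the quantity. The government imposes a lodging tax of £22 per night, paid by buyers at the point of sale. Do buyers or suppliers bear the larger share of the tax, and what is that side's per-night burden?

Before the tax: set 353 − 6P = 5P − 142 → P* = £45, Q* = 83.
With the tax collected from buyers, demand (in seller-price terms) shifts: Qd = 353 − 6(P + 22).
New equilibrium: buyers pay £55, suppliers receive £33, Q = 23. (Wedge: Pb − Ps = 22.)
Per-night burden: buyers £10, suppliers £12.
Suppliers take the larger share because supply is less price-elastic here (demand slope 6 vs supply slope 5).

Suppliers bear the larger share: £12 per night.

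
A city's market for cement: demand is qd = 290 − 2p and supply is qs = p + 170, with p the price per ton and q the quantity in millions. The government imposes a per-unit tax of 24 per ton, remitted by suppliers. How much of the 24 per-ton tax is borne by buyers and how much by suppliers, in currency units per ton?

Without the tax, 290 − 2p = p + 170 gives 3p = 120, so p* = 40 and q* = 210.
With the tax collected from suppliers, supply shifts: qs = (p − 24) + 170.
Solving gives q = 194 with buyers paying 48 and suppliers receiving 24 (the 24 wedge).
Burden on buyers: 8; on suppliers: 16. (They sum to 24.)

Buyers bear 8 per ton; suppliers bear 16 per ton.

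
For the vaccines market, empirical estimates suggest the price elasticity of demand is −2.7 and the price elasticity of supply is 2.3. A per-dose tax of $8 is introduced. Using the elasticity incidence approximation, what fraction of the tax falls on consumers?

Consumers' share ≈ 0.46.

Incidence ratio: consumers' share ≈ εs / (εs + |εd|) = 2.3 / (2.3 + 2.7) = 0.46.
Supply is the less elastic side, so consumers bear the smaller share.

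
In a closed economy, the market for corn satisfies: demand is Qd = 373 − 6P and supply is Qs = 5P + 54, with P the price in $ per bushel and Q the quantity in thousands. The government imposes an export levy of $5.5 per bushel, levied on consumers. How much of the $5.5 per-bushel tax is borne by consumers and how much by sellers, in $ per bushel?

Consumers bear $2.5 per bushel; sellers bear $3 per bushel.

Without the tax, 373 − 6P = 5P + 54 gives 11P = 319, so P* = $29 and Q* = 199.
With the tax collected from consumers, demand (in seller-price terms) shifts: Qd = 373 − 6(P + 5.5).
Solving gives Q = 184 with consumers paying $31.5 and sellers receiving $26 (the $5.5 wedge).
Burden on consumers: $2.5; on sellers: $3. (They sum to $5.5.)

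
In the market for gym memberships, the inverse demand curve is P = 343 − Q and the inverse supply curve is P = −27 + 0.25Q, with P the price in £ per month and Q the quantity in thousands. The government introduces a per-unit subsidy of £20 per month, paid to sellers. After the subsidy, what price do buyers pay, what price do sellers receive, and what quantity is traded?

Buyers pay £31; sellers receive £51; quantity = 312.

Inverting to Q(P) form: Qd = 343 − P; Qs = 4P + 108.
Before the subsidy: set 343 − P = 4P + 108 → P* = £47, Q* = 296.
With a per-unit subsidy paid to sellers, each receives P + 20 per unit sold, so supply becomes Qs = 4(P + 20) + 108.
Solving gives Q = 312 with buyers paying £31 and sellers receiving £51 (the £20 wedge).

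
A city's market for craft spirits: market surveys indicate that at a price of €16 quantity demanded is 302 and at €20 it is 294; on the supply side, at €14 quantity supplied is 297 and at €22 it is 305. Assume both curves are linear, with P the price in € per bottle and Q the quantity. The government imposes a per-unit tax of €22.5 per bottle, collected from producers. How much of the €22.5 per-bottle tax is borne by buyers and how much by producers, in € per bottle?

Buyers bear €7.5 per bottle; producers bear €15 per bottle.

Demand slope: (294 − 302)/(20 − 16) = -2, so Qd = 334 − 2P.
Supply slope: (305 − 297)/(22 − 14) = 1, so Qs = P + 283.
Without the tax, 334 − 2P = P + 283 gives 3P = 51, so P* = €17 and Q* = 300.
With the tax collected from producers, supply shifts: Qs = (P − 22.5) + 283.
New equilibrium: buyers pay €24.5, producers receive €2, Q = 285. (Wedge: Pb − Ps = 22.5.)
Burden on buyers: €7.5; on producers: €15. (They sum to €22.5.)
The less price-elastic side of the market bears the larger share of a per-unit tax.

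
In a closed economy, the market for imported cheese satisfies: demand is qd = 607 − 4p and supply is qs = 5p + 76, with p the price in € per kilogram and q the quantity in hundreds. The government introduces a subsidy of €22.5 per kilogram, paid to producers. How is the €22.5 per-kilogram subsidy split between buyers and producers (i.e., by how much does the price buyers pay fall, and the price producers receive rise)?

Buyers gain €12.5 per kilogram; producers gain €10 per kilogram.

Before the subsidy: set 607 − 4p = 5p + 76 → p* = €59, q* = 371.
With a per-unit subsidy paid to producers, each receives p + 22.5 per unit sold, so supply becomes qs = 5(p + 22.5) + 76.
Solving gives q = 421 with buyers paying €46.5 and producers receiving €69 (the €22.5 wedge).
Gain to buyers: €12.5; to producers: €10. (They sum to €22.5.)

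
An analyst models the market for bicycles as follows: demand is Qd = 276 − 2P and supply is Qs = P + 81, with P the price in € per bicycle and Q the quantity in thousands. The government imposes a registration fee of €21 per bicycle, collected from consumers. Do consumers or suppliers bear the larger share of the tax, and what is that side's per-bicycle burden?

Without the tax, 276 − 2P = P + 81 gives 3P = 195, so P* = €65 and Q* = 146.
With the tax collected from consumers, demand (in seller-price terms) shifts: Qd = 276 − 2(P + 21).
Solving gives Q = 132 with consumers paying €72 and suppliers receiving €51 (the €21 wedge).
Per-bicycle burden: consumers €7, suppliers €14.
Suppliers take the larger share because supply is less price-elastic here (demand slope 2 vs supply slope 1).

Suppliers bear the larger share: €14 per bicycle.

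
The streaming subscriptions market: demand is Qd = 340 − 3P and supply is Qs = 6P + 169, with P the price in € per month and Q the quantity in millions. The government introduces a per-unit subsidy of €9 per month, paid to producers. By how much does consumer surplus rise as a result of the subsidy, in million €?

Consumer surplus rises by €1752 million.

Before the subsidy: set 340 − 3P = 6P + 169 → P* = €19, Q* = 283.
With a per-unit subsidy paid to producers, each receives P + 9 per unit sold, so supply becomes Qs = 6(P + 9) + 169.
Solving gives Q = 301 with consumers paying €13 and producers receiving €22 (the €9 wedge).
ΔCS is the trapezoid between Q = 301 and Q = 283 of height €6: ½ · (283 + 301) · 6 = €1752.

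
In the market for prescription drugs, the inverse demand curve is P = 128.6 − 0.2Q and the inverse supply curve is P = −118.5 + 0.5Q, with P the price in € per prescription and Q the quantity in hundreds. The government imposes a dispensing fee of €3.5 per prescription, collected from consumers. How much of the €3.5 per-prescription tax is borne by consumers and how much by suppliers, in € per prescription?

Consumers bear €1 per prescription; suppliers bear €2.5 per prescription.

Rewrite in direct form: Qd = 643 − 5P and Qs = 2P + 237.
Before the tax: set 643 − 5P = 2P + 237 → P* = €58, Q* = 353.
With the tax collected from consumers, demand (in seller-price terms) shifts: Qd = 643 − 5(P + 3.5).
Solving gives Q = 348 with consumers paying €59 and suppliers receiving €55.5 (the €3.5 wedge).
Burden on consumers: €1; on suppliers: €2.5. (They sum to €3.5.)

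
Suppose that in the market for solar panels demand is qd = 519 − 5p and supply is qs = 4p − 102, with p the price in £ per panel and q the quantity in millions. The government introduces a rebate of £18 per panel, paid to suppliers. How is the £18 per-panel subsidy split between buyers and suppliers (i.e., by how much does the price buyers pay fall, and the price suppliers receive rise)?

Buyers gain £8 per panel; suppliers gain £10 per panel.

Without the subsidy, 519 − 5p = 4p − 102 gives 9p = 621, so p* = £69 and q* = 174.
With a per-unit subsidy paid to suppliers, each receives p + 18 per unit sold, so supply becomes qs = 4(p + 18) − 102.
Solving gives q = 214 with buyers paying £61 and suppliers receiving £79 (the £18 wedge).
Gain to buyers: £8; to suppliers: £10. (They sum to £18.)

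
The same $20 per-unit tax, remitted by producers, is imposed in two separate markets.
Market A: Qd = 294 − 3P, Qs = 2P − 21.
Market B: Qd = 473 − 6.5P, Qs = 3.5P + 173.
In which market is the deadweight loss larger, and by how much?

Market A: pre-tax P* = $63, Q* = 105; post-tax Q = 81; deadweight loss = $240.
Market B: pre-tax P* = $30, Q* = 278; post-tax Q = 232.5; deadweight loss = $455.
Difference: $240 vs $455 → market B is larger by $215.

Market B, by $215.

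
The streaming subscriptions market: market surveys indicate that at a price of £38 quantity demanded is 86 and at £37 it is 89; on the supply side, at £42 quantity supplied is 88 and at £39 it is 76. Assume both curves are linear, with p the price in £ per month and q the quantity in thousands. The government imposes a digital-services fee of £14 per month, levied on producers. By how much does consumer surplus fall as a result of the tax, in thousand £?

Consumer surplus falls by £544 thousand.

Demand slope: (89 − 86)/(37 − 38) = -3, so qd = 200 − 3p.
Supply slope: (76 − 88)/(39 − 42) = 4, so qs = 4p − 80.
Before the tax: set 200 − 3p = 4p − 80 → p* = £40, q* = 80.
With the tax collected from producers, supply shifts: qs = 4(p − 14) − 80.
Solving gives q = 56 with buyers paying £48 and producers receiving £34 (the £14 wedge).
ΔCS is the trapezoid between Q = 56 and Q = 80 of height £8: ½ · (80 + 56) · 8 = £544.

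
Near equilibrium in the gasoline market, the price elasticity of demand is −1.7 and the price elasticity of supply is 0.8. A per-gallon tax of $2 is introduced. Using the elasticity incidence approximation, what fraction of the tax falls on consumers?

Incidence ratio: consumers' share ≈ εs / (εs + |εd|) = 0.8 / (0.8 + 1.7) = 0.32.
Supply is the less elastic side, so consumers bear the smaller share.

Consumers' share ≈ 0.32.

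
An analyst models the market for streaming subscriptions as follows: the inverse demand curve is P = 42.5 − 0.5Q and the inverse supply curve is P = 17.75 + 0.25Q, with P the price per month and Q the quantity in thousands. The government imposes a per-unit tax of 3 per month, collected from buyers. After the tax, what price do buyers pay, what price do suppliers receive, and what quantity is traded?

Rewrite in direct form: Qd = 85 − 2P and Qs = 4P − 71.
Before the tax: set 85 − 2P = 4P − 71 → P* = 26, Q* = 33.
With the tax collected from buyers, demand (in seller-price terms) shifts: Qd = 85 − 2(P + 3).
New equilibrium: buyers pay 28, suppliers receive 25, Q = 29. (Wedge: Pb − Ps = 3.)
The less price-elastic side of the market bears the larger share of a per-unit tax.

Buyers pay 28; suppliers receive 25; quantity = 29.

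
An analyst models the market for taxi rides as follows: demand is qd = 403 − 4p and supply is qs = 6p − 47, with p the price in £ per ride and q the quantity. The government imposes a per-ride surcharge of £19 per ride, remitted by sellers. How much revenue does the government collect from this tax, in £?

Tax revenue = £3370.6.

Before the tax: set 403 − 4p = 6p − 47 → p* = £45, q* = 223.
With the tax collected from sellers, supply shifts: qs = 6(p − 19) − 47.
New equilibrium: consumers pay £56.4, sellers receive £37.4, q = 177.4. (Wedge: pb − ps = 19.)
Revenue = t · Q = 19 · 177.4 = £3370.6.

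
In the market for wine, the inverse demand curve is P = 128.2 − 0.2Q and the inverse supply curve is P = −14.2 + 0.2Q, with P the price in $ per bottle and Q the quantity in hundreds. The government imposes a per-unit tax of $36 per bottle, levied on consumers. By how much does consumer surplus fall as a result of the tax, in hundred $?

Consumer surplus falls by $5598 hundred.

Inverting to Q(P) form: Qd = 641 − 5P; Qs = 5P + 71.
Before the tax: set 641 − 5P = 5P + 71 → P* = $57, Q* = 356.
With the tax collected from consumers, demand (in seller-price terms) shifts: Qd = 641 − 5(P + 36).
New equilibrium: consumers pay $75, suppliers receive $39, Q = 266. (Wedge: Pb − Ps = 36.)
ΔCS is the trapezoid between Q = 266 and Q = 356 of height $18: ½ · (356 + 266) · 18 = $5598.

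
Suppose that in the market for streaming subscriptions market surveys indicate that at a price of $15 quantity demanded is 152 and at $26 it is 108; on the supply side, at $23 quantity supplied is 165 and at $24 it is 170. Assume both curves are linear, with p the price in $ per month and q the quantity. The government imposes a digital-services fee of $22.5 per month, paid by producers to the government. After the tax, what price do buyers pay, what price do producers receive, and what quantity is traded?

Buyers pay $30.5; producers receive $8; quantity = 90.

Demand slope: (108 − 152)/(26 − 15) = -4, so qd = 212 − 4p.
Supply slope: (170 − 165)/(24 − 23) = 5, so qs = 5p + 50.
Without the tax, 212 − 4p = 5p + 50 gives 9p = 162, so p* = $18 and q* = 140.
With the tax collected from producers, supply shifts: qs = 5(p − 22.5) + 50.
Solving gives q = 90 with buyers paying $30.5 and producers receiving $8 (the $22.5 wedge).
The less price-elastic side of the market bears the larger share of a per-unit tax.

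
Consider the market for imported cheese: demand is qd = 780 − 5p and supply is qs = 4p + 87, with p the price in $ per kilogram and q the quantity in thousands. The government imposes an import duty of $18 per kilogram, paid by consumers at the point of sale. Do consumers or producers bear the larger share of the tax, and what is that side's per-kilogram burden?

Before the tax: set 780 − 5p = 4p + 87 → p* = $77, q* = 395.
With the tax collected from consumers, demand (in seller-price terms) shifts: qd = 780 − 5(p + 18).
New equilibrium: consumers pay $85, producers receive $67, q = 355. (Wedge: pb − ps = 18.)
Per-kilogram burden: consumers $8, producers $10.
Producers take the larger share because supply is less price-elastic here (demand slope 5 vs supply slope 4).
The less price-elastic side of the market bears the larger share of a per-unit tax.

Producers bear the larger share: $10 per kilogram.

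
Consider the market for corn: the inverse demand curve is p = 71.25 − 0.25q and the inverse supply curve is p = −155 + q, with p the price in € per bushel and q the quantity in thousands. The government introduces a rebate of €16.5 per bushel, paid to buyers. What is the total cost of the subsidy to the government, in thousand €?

Government outlay = €3204.3 thousand.

Rewrite in direct form: qd = 285 − 4p and qs = p + 155.
Before the subsidy: set 285 − 4p = p + 155 → p* = €26, q* = 181.
With a per-unit subsidy paid to buyers, each effectively pays p − 16.5, so demand becomes qd = 285 − 4(p − 16.5).
Solving gives q = 194.2 with buyers paying €22.7 and producers receiving €39.2 (the €16.5 wedge).
Outlay = t · Q = 16.5 · 194.2 = €3204.3.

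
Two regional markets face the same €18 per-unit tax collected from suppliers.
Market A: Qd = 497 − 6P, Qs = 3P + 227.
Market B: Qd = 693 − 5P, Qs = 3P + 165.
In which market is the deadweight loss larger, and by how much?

Market A, by €20.25.

Market A: pre-tax P* = €30, Q* = 317; post-tax Q = 281; deadweight loss = €324.
Market B: pre-tax P* = €66, Q* = 363; post-tax Q = 329.25; deadweight loss = €303.75.
Difference: €324 vs €303.75 → market A is larger by €20.25.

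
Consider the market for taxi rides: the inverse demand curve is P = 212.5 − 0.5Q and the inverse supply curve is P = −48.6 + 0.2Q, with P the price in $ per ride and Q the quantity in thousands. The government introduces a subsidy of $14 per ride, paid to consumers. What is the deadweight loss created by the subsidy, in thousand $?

Deadweight loss = $140 thousand.

Rewrite in direct form: Qd = 425 − 2P and Qs = 5P + 243.
Before the subsidy: set 425 − 2P = 5P + 243 → P* = $26, Q* = 373.
With a per-unit subsidy paid to consumers, each effectively pays P − 14, so demand becomes Qd = 425 − 2(P − 14).
New equilibrium: consumers pay $16, producers receive $30, Q = 393. (Wedge: Pb − Ps = −14.)
Quantity rises by |ΔQ| = |373 − 393| = 20.
DWL = ½ · t · |ΔQ| = ½ · 14 · 20 = $140.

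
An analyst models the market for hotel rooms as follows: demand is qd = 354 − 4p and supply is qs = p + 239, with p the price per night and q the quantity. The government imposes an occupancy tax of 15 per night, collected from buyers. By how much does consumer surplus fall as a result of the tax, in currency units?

Consumer surplus falls by 768.

Without the tax, 354 − 4p = p + 239 gives 5p = 115, so p* = 23 and q* = 262.
With the tax collected from buyers, demand (in seller-price terms) shifts: qd = 354 − 4(p + 15).
Solving gives q = 250 with buyers paying 26 and producers receiving 11 (the 15 wedge).
ΔCS is the trapezoid between Q = 250 and Q = 262 of height 3: ½ · (262 + 250) · 3 = 768.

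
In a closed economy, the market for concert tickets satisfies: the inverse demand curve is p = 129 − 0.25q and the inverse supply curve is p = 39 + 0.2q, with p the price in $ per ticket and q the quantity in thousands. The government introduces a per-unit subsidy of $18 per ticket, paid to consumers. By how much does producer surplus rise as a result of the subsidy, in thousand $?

Inverting to q(p) form: qd = 516 − 4p; qs = 5p − 195.
Before the subsidy: set 516 − 4p = 5p − 195 → p* = $79, q* = 200.
With a per-unit subsidy paid to consumers, each effectively pays p − 18, so demand becomes qd = 516 − 4(p − 18).
Solving gives q = 240 with consumers paying $69 and producers receiving $87 (the $18 wedge).
ΔPS is the trapezoid between Q = 240 and Q = 200 of height $8: ½ · (200 + 240) · 8 = $1760.

Producer surplus rises by $1760 thousand.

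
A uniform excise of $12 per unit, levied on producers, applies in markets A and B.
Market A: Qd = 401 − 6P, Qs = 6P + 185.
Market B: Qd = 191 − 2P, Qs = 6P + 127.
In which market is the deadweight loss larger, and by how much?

Market A: pre-tax P* = $18, Q* = 293; post-tax Q = 257; deadweight loss = $216.
Market B: pre-tax P* = $8, Q* = 175; post-tax Q = 157; deadweight loss = $108.
Difference: $216 vs $108 → market A is larger by $108.

Market A, by $108.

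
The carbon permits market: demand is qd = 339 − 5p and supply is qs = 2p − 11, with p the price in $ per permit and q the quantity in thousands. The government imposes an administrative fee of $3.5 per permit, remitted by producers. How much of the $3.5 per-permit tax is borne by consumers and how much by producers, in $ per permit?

Without the tax, 339 − 5p = 2p − 11 gives 7p = 350, so p* = $50 and q* = 89.
With the tax collected from producers, supply shifts: qs = 2(p − 3.5) − 11.
New equilibrium: consumers pay $51, producers receive $47.5, q = 84. (Wedge: pb − ps = 3.5.)
Burden on consumers: $1; on producers: $2.5. (They sum to $3.5.)
The less price-elastic side of the market bears the larger share of a per-unit tax.

Consumers bear $1 per permit; producers bear $2.5 per permit.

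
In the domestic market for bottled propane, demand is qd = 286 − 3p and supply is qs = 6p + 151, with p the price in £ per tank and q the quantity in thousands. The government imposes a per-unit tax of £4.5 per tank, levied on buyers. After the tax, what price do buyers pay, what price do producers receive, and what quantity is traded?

Buyers pay £18; producers receive £13.5; quantity = 232.

Before the tax: set 286 − 3p = 6p + 151 → p* = £15, q* = 241.
With the tax collected from buyers, demand (in seller-price terms) shifts: qd = 286 − 3(p + 4.5).
Solving gives q = 232 with buyers paying £18 and producers receiving £13.5 (the £4.5 wedge).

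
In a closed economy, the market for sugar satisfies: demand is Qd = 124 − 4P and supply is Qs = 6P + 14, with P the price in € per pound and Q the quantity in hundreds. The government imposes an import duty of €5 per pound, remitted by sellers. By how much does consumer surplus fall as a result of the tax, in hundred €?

Consumer surplus falls by €222 hundred.

Before the tax: set 124 − 4P = 6P + 14 → P* = €11, Q* = 80.
With the tax collected from sellers, supply shifts: Qs = 6(P − 5) + 14.
New equilibrium: buyers pay €14, sellers receive €9, Q = 68. (Wedge: Pb − Ps = 5.)
ΔCS is the trapezoid between Q = 68 and Q = 80 of height €3: ½ · (80 + 68) · 3 = €222.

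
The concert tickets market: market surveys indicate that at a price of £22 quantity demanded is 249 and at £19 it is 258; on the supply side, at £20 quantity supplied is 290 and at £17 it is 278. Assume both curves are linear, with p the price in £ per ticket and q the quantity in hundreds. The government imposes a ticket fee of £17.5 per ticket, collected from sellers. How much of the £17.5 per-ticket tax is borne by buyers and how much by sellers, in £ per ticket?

Buyers bear £10 per ticket; sellers bear £7.5 per ticket.

Demand slope: (258 − 249)/(19 − 22) = -3, so qd = 315 − 3p.
Supply slope: (278 − 290)/(17 − 20) = 4, so qs = 4p + 210.
Without the tax, 315 − 3p = 4p + 210 gives 7p = 105, so p* = £15 and q* = 270.
With the tax collected from sellers, supply shifts: qs = 4(p − 17.5) + 210.
New equilibrium: buyers pay £25, sellers receive £7.5, q = 240. (Wedge: pb − ps = 17.5.)
Burden on buyers: £10; on sellers: £7.5. (They sum to £17.5.)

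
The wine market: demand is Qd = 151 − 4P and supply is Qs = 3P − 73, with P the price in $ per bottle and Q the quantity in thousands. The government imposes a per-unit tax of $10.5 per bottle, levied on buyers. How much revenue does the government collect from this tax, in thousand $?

Before the tax: set 151 − 4P = 3P − 73 → P* = $32, Q* = 23.
With the tax collected from buyers, demand (in seller-price terms) shifts: Qd = 151 − 4(P + 10.5).
New equilibrium: buyers pay $36.5, producers receive $26, Q = 5. (Wedge: Pb − Ps = 10.5.)
Revenue = t · Q = 10.5 · 5 = $52.5.

Tax revenue = $52.5 thousand.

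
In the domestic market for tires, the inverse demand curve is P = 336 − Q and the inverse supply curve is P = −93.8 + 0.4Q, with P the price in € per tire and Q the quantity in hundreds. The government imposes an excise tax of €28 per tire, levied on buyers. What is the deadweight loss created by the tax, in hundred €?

Deadweight loss = €280 hundred.

Inverting to Q(P) form: Qd = 336 − P; Qs = 2.5P + 234.5.
Before the tax: set 336 − P = 2.5P + 234.5 → P* = €29, Q* = 307.
With the tax collected from buyers, demand (in seller-price terms) shifts: Qd = 336 − (P + 28).
New equilibrium: buyers pay €49, sellers receive €21, Q = 287. (Wedge: Pb − Ps = 28.)
Quantity falls by |ΔQ| = |307 − 287| = 20.
DWL = ½ · t · |ΔQ| = ½ · 28 · 20 = €280.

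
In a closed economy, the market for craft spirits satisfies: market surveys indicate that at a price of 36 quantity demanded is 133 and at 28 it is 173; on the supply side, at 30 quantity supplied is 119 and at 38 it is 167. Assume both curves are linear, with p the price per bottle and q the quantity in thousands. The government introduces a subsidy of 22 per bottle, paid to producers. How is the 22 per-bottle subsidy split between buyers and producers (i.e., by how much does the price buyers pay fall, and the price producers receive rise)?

Demand slope: (173 − 133)/(28 − 36) = -5, so qd = 313 − 5p.
Supply slope: (167 − 119)/(38 − 30) = 6, so qs = 6p − 61.
Without the subsidy, 313 − 5p = 6p − 61 gives 11p = 374, so p* = 34 and q* = 143.
With a per-unit subsidy paid to producers, each receives p + 22 per unit sold, so supply becomes qs = 6(p + 22) − 61.
Solving gives q = 203 with buyers paying 22 and producers receiving 44 (the 22 wedge).
Gain to buyers: 12; to producers: 10. (They sum to 22.)

Buyers gain 12 per bottle; producers gain 10 per bottle.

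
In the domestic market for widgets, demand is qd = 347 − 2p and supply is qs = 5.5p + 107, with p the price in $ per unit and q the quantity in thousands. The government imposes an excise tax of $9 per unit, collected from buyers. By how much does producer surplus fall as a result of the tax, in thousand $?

Producer surplus falls by $663.36 thousand.

Without the tax, 347 − 2p = 5.5p + 107 gives 7.5p = 240, so p* = $32 and q* = 283.
With the tax collected from buyers, demand (in seller-price terms) shifts: qd = 347 − 2(p + 9).
Solving gives q = 269.8 with buyers paying $38.6 and suppliers receiving $29.6 (the $9 wedge).
ΔPS is the trapezoid between Q = 269.8 and Q = 283 of height $2.4: ½ · (283 + 269.8) · 2.4 = $663.36.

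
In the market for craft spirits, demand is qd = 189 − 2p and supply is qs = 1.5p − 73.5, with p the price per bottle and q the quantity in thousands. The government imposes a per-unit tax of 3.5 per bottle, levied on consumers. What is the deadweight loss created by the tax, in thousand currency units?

Deadweight loss = 5.25 thousand.

Without the tax, 189 − 2p = 1.5p − 73.5 gives 3.5p = 262.5, so p* = 75 and q* = 39.
With the tax collected from consumers, demand (in seller-price terms) shifts: qd = 189 − 2(p + 3.5).
Solving gives q = 36 with consumers paying 76.5 and sellers receiving 73 (the 3.5 wedge).
Quantity falls by |ΔQ| = |39 − 36| = 3.
DWL = ½ · t · |ΔQ| = ½ · 3.5 · 3 = 5.25.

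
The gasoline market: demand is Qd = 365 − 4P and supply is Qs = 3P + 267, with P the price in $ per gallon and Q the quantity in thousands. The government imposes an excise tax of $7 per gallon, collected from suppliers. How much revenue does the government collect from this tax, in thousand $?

Without the tax, 365 − 4P = 3P + 267 gives 7P = 98, so P* = $14 and Q* = 309.
With the tax collected from suppliers, supply shifts: Qs = 3(P − 7) + 267.
Solving gives Q = 297 with consumers paying $17 and suppliers receiving $10 (the $7 wedge).
Revenue = t · Q = 7 · 297 = $2079.

Tax revenue = $2079 thousand.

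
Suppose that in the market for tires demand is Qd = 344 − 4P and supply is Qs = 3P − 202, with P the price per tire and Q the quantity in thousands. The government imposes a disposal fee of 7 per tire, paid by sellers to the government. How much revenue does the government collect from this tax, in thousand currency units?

Without the tax, 344 − 4P = 3P − 202 gives 7P = 546, so P* = 78 and Q* = 32.
With the tax collected from sellers, supply shifts: Qs = 3(P − 7) − 202.
New equilibrium: consumers pay 81, sellers receive 74, Q = 20. (Wedge: Pb − Ps = 7.)
Revenue = t · Q = 7 · 20 = 140.

Tax revenue = 140 thousand.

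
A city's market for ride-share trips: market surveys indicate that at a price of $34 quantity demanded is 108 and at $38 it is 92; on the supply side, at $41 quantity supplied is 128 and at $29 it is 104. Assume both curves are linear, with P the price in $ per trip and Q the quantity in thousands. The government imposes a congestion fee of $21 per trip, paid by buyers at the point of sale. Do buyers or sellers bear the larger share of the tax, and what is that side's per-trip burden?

Demand slope: (92 − 108)/(38 − 34) = -4, so Qd = 244 − 4P.
Supply slope: (104 − 128)/(29 − 41) = 2, so Qs = 2P + 46.
Without the tax, 244 − 4P = 2P + 46 gives 6P = 198, so P* = $33 and Q* = 112.
With the tax collected from buyers, demand (in seller-price terms) shifts: Qd = 244 − 4(P + 21).
Solving gives Q = 84 with buyers paying $40 and sellers receiving $19 (the $21 wedge).
Per-trip burden: buyers $7, sellers $14.
Sellers take the larger share because supply is less price-elastic here (demand slope 4 vs supply slope 2).

Sellers bear the larger share: $14 per trip.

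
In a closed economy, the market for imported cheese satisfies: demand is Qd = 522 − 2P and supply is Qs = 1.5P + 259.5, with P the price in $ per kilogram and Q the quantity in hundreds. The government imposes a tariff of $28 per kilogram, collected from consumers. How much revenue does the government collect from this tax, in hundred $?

Before the tax: set 522 − 2P = 1.5P + 259.5 → P* = $75, Q* = 372.
With the tax collected from consumers, demand (in seller-price terms) shifts: Qd = 522 − 2(P + 28).
New equilibrium: consumers pay $87, suppliers receive $59, Q = 348. (Wedge: Pb − Ps = 28.)
Revenue = t · Q = 28 · 348 = $9744.

Tax revenue = $9744 hundred.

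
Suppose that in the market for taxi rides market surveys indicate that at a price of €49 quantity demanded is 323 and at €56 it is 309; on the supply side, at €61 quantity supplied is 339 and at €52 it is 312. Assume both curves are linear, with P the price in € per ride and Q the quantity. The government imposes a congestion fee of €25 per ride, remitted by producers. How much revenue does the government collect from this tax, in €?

Tax revenue = €7125.

Demand slope: (309 − 323)/(56 − 49) = -2, so Qd = 421 − 2P.
Supply slope: (312 − 339)/(52 − 61) = 3, so Qs = 3P + 156.
Before the tax: set 421 − 2P = 3P + 156 → P* = €53, Q* = 315.
With the tax collected from producers, supply shifts: Qs = 3(P − 25) + 156.
Solving gives Q = 285 with consumers paying €68 and producers receiving €43 (the €25 wedge).
Revenue = t · Q = 25 · 285 = €7125.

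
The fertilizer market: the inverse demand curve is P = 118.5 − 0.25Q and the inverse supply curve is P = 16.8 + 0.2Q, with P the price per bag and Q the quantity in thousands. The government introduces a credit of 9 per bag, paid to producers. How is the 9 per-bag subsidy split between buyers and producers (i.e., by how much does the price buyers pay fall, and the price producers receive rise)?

Buyers gain 5 per bag; producers gain 4 per bag.

Inverting to Q(P) form: Qd = 474 − 4P; Qs = 5P − 84.
Without the subsidy, 474 − 4P = 5P − 84 gives 9P = 558, so P* = 62 and Q* = 226.
With a per-unit subsidy paid to producers, each receives P + 9 per unit sold, so supply becomes Qs = 5(P + 9) − 84.
New equilibrium: buyers pay 57, producers receive 66, Q = 246. (Wedge: Pb − Ps = −9.)
Gain to buyers: 5; to producers: 4. (They sum to 9.)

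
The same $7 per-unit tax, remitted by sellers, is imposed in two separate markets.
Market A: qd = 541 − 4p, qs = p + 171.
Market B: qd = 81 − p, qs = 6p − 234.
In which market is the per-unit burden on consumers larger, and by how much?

Market A: pre-tax p* = $74, q* = 245; post-tax q = 239.4; per-unit burden on consumers = $1.4.
Market B: pre-tax p* = $45, q* = 36; post-tax q = 30; per-unit burden on consumers = $6.
Difference: $1.4 vs $6 → market B is larger by $4.6.

Market B, by $4.6.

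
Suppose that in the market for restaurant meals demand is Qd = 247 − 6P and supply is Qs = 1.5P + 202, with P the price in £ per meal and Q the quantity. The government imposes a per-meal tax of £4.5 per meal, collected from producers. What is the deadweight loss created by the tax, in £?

Deadweight loss = £12.15.

Before the tax: set 247 − 6P = 1.5P + 202 → P* = £6, Q* = 211.
With the tax collected from producers, supply shifts: Qs = 1.5(P − 4.5) + 202.
Solving gives Q = 205.6 with consumers paying £6.9 and producers receiving £2.4 (the £4.5 wedge).
Quantity falls by |ΔQ| = |211 − 205.6| = 5.4.
DWL = ½ · t · |ΔQ| = ½ · 4.5 · 5.4 = £12.15.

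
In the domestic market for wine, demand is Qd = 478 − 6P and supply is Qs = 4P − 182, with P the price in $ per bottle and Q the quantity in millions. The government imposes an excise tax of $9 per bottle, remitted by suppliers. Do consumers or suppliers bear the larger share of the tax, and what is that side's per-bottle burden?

Suppliers bear the larger share: $5.4 per bottle.

Before the tax: set 478 − 6P = 4P − 182 → P* = $66, Q* = 82.
With the tax collected from suppliers, supply shifts: Qs = 4(P − 9) − 182.
New equilibrium: consumers pay $69.6, suppliers receive $60.6, Q = 60.4. (Wedge: Pb − Ps = 9.)
Per-bottle burden: consumers $3.6, suppliers $5.4.
Suppliers take the larger share because supply is less price-elastic here (demand slope 6 vs supply slope 4).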